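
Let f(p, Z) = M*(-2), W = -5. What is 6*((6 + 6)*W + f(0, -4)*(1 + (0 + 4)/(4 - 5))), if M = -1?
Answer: -396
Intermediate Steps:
f(p, Z) = 2 (f(p, Z) = -1*(-2) = 2)
6*((6 + 6)*W + f(0, -4)*(1 + (0 + 4)/(4 - 5))) = 6*((6 + 6)*(-5) + 2*(1 + (0 + 4)/(4 - 5))) = 6*(12*(-5) + 2*(1 + 4/(-1))) = 6*(-60 + 2*(1 + 4*(-1))) = 6*(-60 + 2*(1 - 4)) = 6*(-60 + 2*(-3)) = 6*(-60 - 6) = 6*(-66) = -396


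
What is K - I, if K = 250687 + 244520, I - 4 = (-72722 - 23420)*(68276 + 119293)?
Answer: 18033754001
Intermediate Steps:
I = -18033258794 (I = 4 + (-72722 - 23420)*(68276 + 119293) = 4 - 96142*187569 = 4 - 18033258798 = -18033258794)
K = 495207
K - I = 495207 - 1*(-18033258794) = 495207 + 18033258794 = 18033754001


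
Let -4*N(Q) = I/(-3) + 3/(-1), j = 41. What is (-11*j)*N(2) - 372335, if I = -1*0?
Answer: -1490693/4 ≈ -3.7267e+5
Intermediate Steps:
I = 0
N(Q) = 3/4 (N(Q) = -(0/(-3) + 3/(-1))/4 = -(0*(-1/3) + 3*(-1))/4 = -(0 - 3)/4 = -1/4*(-3) = 3/4)
(-11*j)*N(2) - 372335 = -11*41*(3/4) - 372335 = -451*3/4 - 372335 = -1353/4 - 372335 = -1490693/4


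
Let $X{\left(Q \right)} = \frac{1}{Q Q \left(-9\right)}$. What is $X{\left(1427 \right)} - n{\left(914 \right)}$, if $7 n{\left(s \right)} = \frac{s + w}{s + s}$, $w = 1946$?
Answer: $- \frac{13103780314}{58627948239} \approx -0.22351$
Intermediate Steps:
$n{\left(s \right)} = \frac{1946 + s}{14 s}$ ($n{\left(s \right)} = \frac{\left(s + 1946\right) \frac{1}{s + s}}{7} = \frac{\left(1946 + s\right) \frac{1}{2 s}}{7} = \frac{\frac{1}{2} \frac{1}{s} \left(1946 + s\right)}{7} = \frac{1946 + s}{14 s}$)
$X{\left(Q \right)} = - \frac{1}{9 Q^{2}}$ ($X{\left(Q \right)} = \frac{1}{Q^{2} \left(-9\right)} = \frac{1}{\left(-9\right) Q^{2}} = - \frac{1}{9 Q^{2}}$)
$X{\left(1427 \right)} - n{\left(914 \right)} = - \frac{1}{9 \cdot 2036329} - \frac{1946 + 914}{14 \cdot 914} = \left(- \frac{1}{9}\right) \frac{1}{2036329} - \frac{1}{14} \cdot \frac{1}{914} \cdot 2860 = - \frac{1}{18326961} - \frac{715}{3199} = - \frac{13103780314}{58627948239}$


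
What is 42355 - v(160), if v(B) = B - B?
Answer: 42355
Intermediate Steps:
v(B) = 0
42355 - v(160) = 42355 - 1*0 = 42355 + 0 = 42355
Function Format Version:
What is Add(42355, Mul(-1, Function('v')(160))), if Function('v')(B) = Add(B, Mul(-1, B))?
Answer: 42355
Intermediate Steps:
Function('v')(B) = 0
Add(42355, Mul(-1, Function('v')(160))) = Add(42355, Mul(-1, 0)) = Add(42355, 0) = 42355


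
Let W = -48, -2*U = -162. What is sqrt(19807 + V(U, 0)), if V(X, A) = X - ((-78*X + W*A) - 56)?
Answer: 3*sqrt(2918) ≈ 162.06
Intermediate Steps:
U = 81 (U = -1/2*(-162) = 81)
V(X, A) = 56 + 48*A + 79*X (V(X, A) = X - ((-78*X - 48*A) - 56) = X - (-56 - 78*X - 48*A) = X + (56 + 48*A + 78*X) = 56 + 48*A + 79*X)
sqrt(19807 + V(U, 0)) = sqrt(19807 + (56 + 48*0 + 79*81)) = sqrt(19807 + (56 + 0 + 6399)) = sqrt(19807 + 6455) = sqrt(26262) = 3*sqrt(2918)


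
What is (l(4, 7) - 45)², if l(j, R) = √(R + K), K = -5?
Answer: (45 - √2)² ≈ 1899.7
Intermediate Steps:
l(j, R) = √(-5 + R) (l(j, R) = √(R - 5) = √(-5 + R))
(l(4, 7) - 45)² = (√(-5 + 7) - 45)² = (√2 - 45)² = (-45 + √2)²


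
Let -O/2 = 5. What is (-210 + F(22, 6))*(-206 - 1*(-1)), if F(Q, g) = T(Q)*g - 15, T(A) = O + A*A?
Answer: -536895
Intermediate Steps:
O = -10 (O = -2*5 = -10)
T(A) = -10 + A² (T(A) = -10 + A*A = -10 + A²)
F(Q, g) = -15 + g*(-10 + Q²) (F(Q, g) = (-10 + Q²)*g - 15 = g*(-10 + Q²) - 15 = -15 + g*(-10 + Q²))
(-210 + F(22, 6))*(-206 - 1*(-1)) = (-210 + (-15 + 6*(-10 + 22²)))*(-206 - 1*(-1)) = (-210 + (-15 + 6*(-10 + 484)))*(-206 + 1) = (-210 + (-15 + 6*474))*(-205) = (-210 + (-15 + 2844))*(-205) = (-210 + 2829)*(-205) = 2619*(-205) = -536895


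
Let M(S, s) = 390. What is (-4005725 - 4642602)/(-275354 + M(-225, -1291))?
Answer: 8648327/274964 ≈ 31.453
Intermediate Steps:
(-4005725 - 4642602)/(-275354 + M(-225, -1291)) = (-4005725 - 4642602)/(-275354 + 390) = -8648327/(-274964) = -8648327*(-1/274964) = 8648327/274964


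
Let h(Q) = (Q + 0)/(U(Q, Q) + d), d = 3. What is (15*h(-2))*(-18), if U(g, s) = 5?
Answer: 135/2 ≈ 67.500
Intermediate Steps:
h(Q) = Q/8 (h(Q) = (Q + 0)/(5 + 3) = Q/8)
(15*h(-2))*(-18) = (15*((⅛)*(-2)))*(-18) = (15*(-¼))*(-18) = -15/4*(-18) = 135/2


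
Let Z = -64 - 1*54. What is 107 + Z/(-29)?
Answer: 3221/29 ≈ 111.07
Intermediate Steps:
Z = -118 (Z = -64 - 54 = -118)
107 + Z/(-29) = 107 - 118/(-29) = 107 - 1/29*(-118) = 107 + 118/29 = 3221/29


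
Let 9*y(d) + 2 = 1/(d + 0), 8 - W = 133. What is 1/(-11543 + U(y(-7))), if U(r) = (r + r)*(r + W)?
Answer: -441/5064163 ≈ -8.7083e-5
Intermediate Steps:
W = -125 (W = 8 - 1*133 = 8 - 133 = -125)
y(d) = -2/9 + 1/(9*d) (y(d) = -2/9 + 1/(9*(d + 0)) = -2/9 + 1/(9*d))
U(r) = 2*r*(-125 + r) (U(r) = (r + r)*(r - 125) = (2*r)*(-125 + r) = 2*r*(-125 + r))
1/(-11543 + U(y(-7))) = 1/(-11543 + 2*((⅑)*(1 - 2*(-7))/(-7))*(-125 + (⅑)*(1 - 2*(-7))/(-7))) = 1/(-11543 + 2*((⅑)*(-⅐)*(1 + 14))*(-125 + (⅑)*(-⅐)*(1 + 14))) = 1/(-11543 + 2*((⅑)*(-⅐)*15)*(-125 + (⅑)*(-⅐)*15)) = 1/(-11543 + 2*(-5/21)*(-125 - 5/21)) = 1/(-11543 + 2*(-5/21)*(-2630/21)) = 1/(-11543 + 26300/441) = 1/(-5064163/441) = -441/5064163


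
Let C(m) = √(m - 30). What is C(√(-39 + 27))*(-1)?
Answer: -√(-30 + 2*I*√3) ≈ -0.3157 - 5.4863*I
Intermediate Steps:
C(m) = √(-30 + m)
C(√(-39 + 27))*(-1) = √(-30 + √(-39 + 27))*(-1) = √(-30 + √(-12))*(-1) = √(-30 + 2*I*√3)*(-1) = -√(-30 + 2*I*√3)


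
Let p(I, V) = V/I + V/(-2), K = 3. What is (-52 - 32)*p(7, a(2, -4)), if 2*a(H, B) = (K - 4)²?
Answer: 15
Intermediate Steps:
a(H, B) = ½ (a(H, B) = (3 - 4)²/2 = (½)*(-1)² = (½)*1 = ½)
p(I, V) = -V/2 + V/I (p(I, V) = V/I + V*(-½) = V/I - V/2 = -V/2 + V/I)
(-52 - 32)*p(7, a(2, -4)) = (-52 - 32)*(-½*½ + (½)/7) = -84*(-¼ + (½)*(⅐)) = -84*(-¼ + 1/14) = -84*(-5/28) = 15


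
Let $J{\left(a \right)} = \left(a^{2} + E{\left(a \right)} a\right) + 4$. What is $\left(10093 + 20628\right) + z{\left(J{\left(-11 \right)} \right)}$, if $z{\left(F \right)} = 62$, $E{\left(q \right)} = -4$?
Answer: $30783$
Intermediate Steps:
$J{\left(a \right)} = 4 + a^{2} - 4 a$ ($J{\left(a \right)} = \left(a^{2} - 4 a\right) + 4 = 4 + a^{2} - 4 a$)
$\left(10093 + 20628\right) + z{\left(J{\left(-11 \right)} \right)} = \left(10093 + 20628\right) + 62 = 30721 + 62 = 30783$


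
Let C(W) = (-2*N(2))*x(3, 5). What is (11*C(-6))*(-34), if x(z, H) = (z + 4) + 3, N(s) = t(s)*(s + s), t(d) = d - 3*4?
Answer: -299200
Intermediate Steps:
t(d) = -12 + d (t(d) = d - 12 = -12 + d)
N(s) = 2*s*(-12 + s) (N(s) = (-12 + s)*(s + s) = (-12 + s)*(2*s) = 2*s*(-12 + s))
x(z, H) = 7 + z (x(z, H) = (4 + z) + 3 = 7 + z)
C(W) = 800 (C(W) = (-4*2*(-12 + 2))*(7 + 3) = -4*2*(-10)*10 = -2*(-40)*10 = 80*10 = 800)
(11*C(-6))*(-34) = (11*800)*(-34) = 8800*(-34) = -299200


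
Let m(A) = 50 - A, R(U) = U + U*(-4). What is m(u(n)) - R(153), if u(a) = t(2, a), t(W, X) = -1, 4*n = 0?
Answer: 510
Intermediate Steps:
n = 0 (n = (¼)*0 = 0)
R(U) = -3*U (R(U) = U - 4*U = -3*U)
u(a) = -1
m(u(n)) - R(153) = (50 - 1*(-1)) - (-3)*153 = (50 + 1) - 1*(-459) = 51 + 459 = 510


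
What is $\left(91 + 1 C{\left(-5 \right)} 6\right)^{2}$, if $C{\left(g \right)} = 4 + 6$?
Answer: $22801$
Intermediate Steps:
$C{\left(g \right)} = 10$
$\left(91 + 1 C{\left(-5 \right)} 6\right)^{2} = \left(91 + 1 \cdot 10 \cdot 6\right)^{2} = \left(91 + 10 \cdot 6\right)^{2} = \left(91 + 60\right)^{2} = 151^{2} = 22801$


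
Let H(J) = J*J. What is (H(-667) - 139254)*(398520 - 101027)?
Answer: 90924273055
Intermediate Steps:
H(J) = J²
(H(-667) - 139254)*(398520 - 101027) = ((-667)² - 139254)*(398520 - 101027) = (444889 - 139254)*297493 = 305635*297493 = 90924273055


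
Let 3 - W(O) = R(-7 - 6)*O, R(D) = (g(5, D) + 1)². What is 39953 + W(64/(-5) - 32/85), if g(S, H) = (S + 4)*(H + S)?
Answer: 1808436/17 ≈ 1.0638e+5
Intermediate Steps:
g(S, H) = (4 + S)*(H + S)
R(D) = (46 + 9*D)² (R(D) = ((5² + 4*D + 4*5 + D*5) + 1)² = ((25 + 4*D + 20 + 5*D) + 1)² = ((45 + 9*D) + 1)² = (46 + 9*D)²)
W(O) = 3 - 5041*O (W(O) = 3 - (46 + 9*(-7 - 6))²*O = 3 - (46 + 9*(-13))²*O = 3 - (46 - 117)²*O = 3 - (-71)²*O = 3 - 5041*O)
39953 + W(64/(-5) - 32/85) = 39953 + (3 - 5041*(64/(-5) - 32/85)) = 39953 + (3 - 5041*(64*(-⅕) - 32*1/85)) = 39953 + (3 - 5041*(-64/5 - 32/85)) = 39953 + (3 - 5041*(-224/17)) = 39953 + (3 + 1129184/17) = 39953 + 1129235/17 = 1808436/17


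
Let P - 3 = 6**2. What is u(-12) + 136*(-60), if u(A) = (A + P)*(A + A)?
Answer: -8808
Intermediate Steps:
P = 39 (P = 3 + 6**2 = 3 + 36 = 39)
u(A) = 2*A*(39 + A) (u(A) = (A + 39)*(A + A) = (39 + A)*(2*A) = 2*A*(39 + A))
u(-12) + 136*(-60) = 2*(-12)*(39 - 12) + 136*(-60) = 2*(-12)*27 - 8160 = -648 - 8160 = -8808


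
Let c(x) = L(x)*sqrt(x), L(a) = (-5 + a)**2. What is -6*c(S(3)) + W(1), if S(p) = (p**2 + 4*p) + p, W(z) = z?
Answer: 1 - 4332*sqrt(6) ≈ -10610.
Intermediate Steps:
S(p) = p**2 + 5*p
c(x) = sqrt(x)*(-5 + x)**2 (c(x) = (-5 + x)**2*sqrt(x) = sqrt(x)*(-5 + x)**2)
-6*c(S(3)) + W(1) = -6*sqrt(3*(5 + 3))*(-5 + 3*(5 + 3))**2 + 1 = -6*sqrt(3*8)*(-5 + 3*8)**2 + 1 = -6*sqrt(24)*(-5 + 24)**2 + 1 = -6*2*sqrt(6)*19**2 + 1 = -6*2*sqrt(6)*361 + 1 = -4332*sqrt(6) + 1 = 1 - 4332*sqrt(6)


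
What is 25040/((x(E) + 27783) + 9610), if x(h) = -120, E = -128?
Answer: 25040/37273 ≈ 0.67180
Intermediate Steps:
25040/((x(E) + 27783) + 9610) = 25040/((-120 + 27783) + 9610) = 25040/(27663 + 9610) = 25040/37273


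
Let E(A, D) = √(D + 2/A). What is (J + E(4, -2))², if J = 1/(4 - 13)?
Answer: (2 - 9*I*√6)²/324 ≈ -1.4877 - 0.27217*I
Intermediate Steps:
J = -⅑ (J = 1/(-9) = -⅑ ≈ -0.11111)
(J + E(4, -2))² = (-⅑ + √(-2 + 2/4))² = (-⅑ + √(-2 + 2*(¼)))² = (-⅑ + √(-2 + ½))² = (-⅑ + √(-3/2))² = (-⅑ + I*√6/2)²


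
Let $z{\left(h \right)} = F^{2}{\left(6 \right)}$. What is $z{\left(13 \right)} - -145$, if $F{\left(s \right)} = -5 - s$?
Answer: $266$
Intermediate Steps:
$z{\left(h \right)} = 121$ ($z{\left(h \right)} = \left(-5 - 6\right)^{2} = \left(-11\right)^{2} = 121$)
$z{\left(13 \right)} - -145 = 121 - -145 = 121 + 145 = 266$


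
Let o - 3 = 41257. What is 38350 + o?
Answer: 79610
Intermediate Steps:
o = 41260 (o = 3 + 41257 = 41260)
38350 + o = 38350 + 41260 = 79610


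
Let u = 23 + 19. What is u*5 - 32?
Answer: 178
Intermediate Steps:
u = 42
u*5 - 32 = 42*5 - 32 = 210 - 32 = 178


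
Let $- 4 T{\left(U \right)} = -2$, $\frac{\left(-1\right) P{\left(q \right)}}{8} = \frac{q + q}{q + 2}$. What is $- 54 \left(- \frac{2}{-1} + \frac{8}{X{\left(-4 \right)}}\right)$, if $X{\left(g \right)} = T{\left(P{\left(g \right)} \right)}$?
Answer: $-972$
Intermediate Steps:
$P{\left(q \right)} = - \frac{16 q}{2 + q}$ ($P{\left(q \right)} = - 8 \frac{q + q}{q + 2} = - 8 \frac{2 q}{2 + q} = - \frac{16 q}{2 + q}$)
$T{\left(U \right)} = \frac{1}{2}$ ($T{\left(U \right)} = \left(- \frac{1}{4}\right) \left(-2\right) = \frac{1}{2}$)
$X{\left(g \right)} = \frac{1}{2}$
$- 54 \left(- \frac{2}{-1} + \frac{8}{X{\left(-4 \right)}}\right) = - 54 \left(- \frac{2}{-1} + 8 \frac{1}{\frac{1}{2}}\right) = - 54 \left(\left(-2\right) \left(-1\right) + 8 \cdot 2\right) = - 54 \left(2 + 16\right) = \left(-54\right) 18 = -972$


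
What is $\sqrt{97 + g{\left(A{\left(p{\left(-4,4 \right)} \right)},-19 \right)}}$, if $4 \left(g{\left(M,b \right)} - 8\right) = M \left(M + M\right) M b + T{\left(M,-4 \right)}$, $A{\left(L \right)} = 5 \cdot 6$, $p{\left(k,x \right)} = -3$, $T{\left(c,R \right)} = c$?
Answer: $\frac{15 i \sqrt{4558}}{2} \approx 506.35 i$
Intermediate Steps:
$A{\left(L \right)} = 30$
$g{\left(M,b \right)} = 8 + \frac{M}{4} + \frac{b M^{3}}{2}$ ($g{\left(M,b \right)} = 8 + \frac{M \left(M + M\right) M b + M}{4} = 8 + \frac{M 2 M M b + M}{4} = 8 + \frac{2 M^{2} M b + M}{4} = 8 + \frac{2 M^{3} b + M}{4} = 8 + \frac{2 b M^{3} + M}{4} = 8 + \frac{M + 2 b M^{3}}{4} = 8 + \left(\frac{M}{4} + \frac{b M^{3}}{2}\right) = 8 + \frac{M}{4} + \frac{b M^{3}}{2}$)
$\sqrt{97 + g{\left(A{\left(p{\left(-4,4 \right)} \right)},-19 \right)}} = \sqrt{97 + \left(8 + \frac{1}{4} \cdot 30 + \frac{1}{2} \left(-19\right) 30^{3}\right)} = \sqrt{97 + \left(8 + \frac{15}{2} + \frac{1}{2} \left(-19\right) 27000\right)} = \sqrt{97 + \left(8 + \frac{15}{2} - 256500\right)} = \sqrt{97 - \frac{512969}{2}} = \sqrt{- \frac{512775}{2}} = \frac{15 i \sqrt{4558}}{2}$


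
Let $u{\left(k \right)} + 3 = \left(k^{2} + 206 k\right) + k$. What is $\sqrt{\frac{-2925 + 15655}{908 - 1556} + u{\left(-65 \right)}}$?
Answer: $\frac{i \sqrt{2997857}}{18} \approx 96.191 i$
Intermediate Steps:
$u{\left(k \right)} = -3 + k^{2} + 207 k$ ($u{\left(k \right)} = -3 + \left(\left(k^{2} + 206 k\right) + k\right) = -3 + \left(k^{2} + 207 k\right) = -3 + k^{2} + 207 k$)
$\sqrt{\frac{-2925 + 15655}{908 - 1556} + u{\left(-65 \right)}} = \sqrt{\frac{-2925 + 15655}{908 - 1556} + \left(-3 + \left(-65\right)^{2} + 207 \left(-65\right)\right)} = \sqrt{\frac{12730}{-648} - 9233} = \sqrt{12730 \left(- \frac{1}{648}\right) - 9233} = \sqrt{- \frac{6365}{324} - 9233} = \sqrt{- \frac{2997857}{324}} = \frac{i \sqrt{2997857}}{18}$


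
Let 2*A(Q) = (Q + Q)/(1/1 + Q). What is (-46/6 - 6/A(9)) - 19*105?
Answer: -6028/3 ≈ -2009.3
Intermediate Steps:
A(Q) = Q/(1 + Q) (A(Q) = ((Q + Q)/(1/1 + Q))/2 = ((2*Q)/(1 + Q))/2 = (2*Q/(1 + Q))/2 = Q/(1 + Q))
(-46/6 - 6/A(9)) - 19*105 = (-46/6 - 6/(9/(1 + 9))) - 19*105 = (-46*1/6 - 6/(9/10)) - 1995 = (-23/3 - 6/(9*(1/10))) - 1995 = (-23/3 - 6/9/10) - 1995 = (-23/3 - 6*10/9) - 1995 = (-23/3 - 20/3) - 1995 = -43/3 - 1995 = -6028/3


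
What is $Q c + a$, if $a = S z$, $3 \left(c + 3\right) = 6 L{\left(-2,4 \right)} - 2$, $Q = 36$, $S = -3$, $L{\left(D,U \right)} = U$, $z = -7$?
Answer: $177$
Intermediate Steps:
$c = \frac{13}{3}$ ($c = -3 + \frac{6 \cdot 4 - 2}{3} = -3 + \frac{24 - 2}{3} = -3 + \frac{1}{3} \cdot 22 = -3 + \frac{22}{3} = \frac{13}{3} \approx 4.3333$)
$a = 21$ ($a = \left(-3\right) \left(-7\right) = 21$)
$Q c + a = 36 \cdot \frac{13}{3} + 21 = 156 + 21 = 177$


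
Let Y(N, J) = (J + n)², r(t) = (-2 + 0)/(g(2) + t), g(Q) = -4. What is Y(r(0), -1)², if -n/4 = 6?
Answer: 390625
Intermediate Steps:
n = -24 (n = -4*6 = -24)
r(t) = -2/(-4 + t) (r(t) = (-2 + 0)/(-4 + t) = -2/(-4 + t))
Y(N, J) = (-24 + J)² (Y(N, J) = (J - 24)² = (-24 + J)²)
Y(r(0), -1)² = ((-24 - 1)²)² = ((-25)²)² = 625² = 390625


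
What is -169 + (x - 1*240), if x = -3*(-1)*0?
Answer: -409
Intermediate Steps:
x = 0 (x = 3*0 = 0)
-169 + (x - 1*240) = -169 + (0 - 1*240) = -169 + (0 - 240) = -169 - 240 = -409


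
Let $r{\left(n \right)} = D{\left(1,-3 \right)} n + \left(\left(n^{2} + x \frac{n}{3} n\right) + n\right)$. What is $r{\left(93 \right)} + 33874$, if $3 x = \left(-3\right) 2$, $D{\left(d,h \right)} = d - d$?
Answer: $36850$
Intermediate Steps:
$D{\left(d,h \right)} = 0$
$x = -2$ ($x = \frac{\left(-3\right) 2}{3} = \frac{1}{3} \left(-6\right) = -2$)
$r{\left(n \right)} = n + \frac{n^{2}}{3}$ ($r{\left(n \right)} = 0 n + \left(\left(n^{2} + - 2 \frac{n}{3} n\right) + n\right) = 0 + \left(\left(n^{2} + - 2 n \frac{1}{3} n\right) + n\right) = 0 + \left(\left(n^{2} + - 2 \frac{n}{3} n\right) + n\right) = 0 + \left(\left(n^{2} + - \frac{2 n}{3} n\right) + n\right) = 0 + \left(\left(n^{2} - \frac{2 n^{2}}{3}\right) + n\right) = 0 + \left(\frac{n^{2}}{3} + n\right) = 0 + \left(n + \frac{n^{2}}{3}\right) = n + \frac{n^{2}}{3}$)
$r{\left(93 \right)} + 33874 = \frac{1}{3} \cdot 93 \left(3 + 93\right) + 33874 = \frac{1}{3} \cdot 93 \cdot 96 + 33874 = 2976 + 33874 = 36850$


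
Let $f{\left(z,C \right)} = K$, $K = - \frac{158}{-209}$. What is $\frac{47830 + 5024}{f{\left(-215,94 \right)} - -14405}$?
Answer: $\frac{3682162}{1003601} \approx 3.6689$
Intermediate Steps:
$K = \frac{158}{209}$ ($K = \left(-158\right) \left(- \frac{1}{209}\right) = \frac{158}{209} \approx 0.75598$)
$f{\left(z,C \right)} = \frac{158}{209}$
$\frac{47830 + 5024}{f{\left(-215,94 \right)} - -14405} = \frac{47830 + 5024}{\frac{158}{209} - -14405} = \frac{52854}{\frac{158}{209} + 14405} = \frac{52854}{\frac{3010803}{209}} = 52854 \cdot \frac{209}{3010803} = \frac{3682162}{1003601}$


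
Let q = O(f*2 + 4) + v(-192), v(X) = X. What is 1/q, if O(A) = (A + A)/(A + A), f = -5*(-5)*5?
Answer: -1/191 ≈ -0.0052356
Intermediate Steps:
f = 125 (f = 25*5 = 125)
O(A) = 1 (O(A) = (2*A)/((2*A)) = (2*A)*(1/(2*A)) = 1)
q = -191 (q = 1 - 192 = -191)
1/q = 1/(-191) = -1/191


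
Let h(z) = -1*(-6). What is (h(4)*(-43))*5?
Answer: -1290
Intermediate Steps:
h(z) = 6
(h(4)*(-43))*5 = (6*(-43))*5 = -258*5 = -1290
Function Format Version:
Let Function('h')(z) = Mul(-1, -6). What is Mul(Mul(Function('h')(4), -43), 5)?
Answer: -1290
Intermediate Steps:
Function('h')(z) = 6
Mul(Mul(Function('h')(4), -43), 5) = Mul(Mul(6, -43), 5) = Mul(-258, 5) = -1290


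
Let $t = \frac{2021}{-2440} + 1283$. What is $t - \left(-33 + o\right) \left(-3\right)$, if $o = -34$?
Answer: $\frac{2638059}{2440} \approx 1081.2$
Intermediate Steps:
$t = \frac{3128499}{2440}$ ($t = 2021 \left(- \frac{1}{2440}\right) + 1283 = - \frac{2021}{2440} + 1283 = \frac{3128499}{2440} \approx 1282.2$)
$t - \left(-33 + o\right) \left(-3\right) = \frac{3128499}{2440} - \left(-33 - 34\right) \left(-3\right) = \frac{3128499}{2440} - \left(-67\right) \left(-3\right) = \frac{3128499}{2440} - 201 = \frac{2638059}{2440}$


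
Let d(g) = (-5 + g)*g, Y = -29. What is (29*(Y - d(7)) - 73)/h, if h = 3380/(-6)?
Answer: 396/169 ≈ 2.3432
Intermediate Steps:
h = -1690/3 (h = -1/6*3380 = -1690/3 ≈ -563.33)
d(g) = g*(-5 + g)
(29*(Y - d(7)) - 73)/h = (29*(-29 - 7*(-5 + 7)) - 73)/(-1690/3) = (29*(-29 - 7*2) - 73)*(-3/1690) = (29*(-29 - 1*14) - 73)*(-3/1690) = (29*(-29 - 14) - 73)*(-3/1690) = (29*(-43) - 73)*(-3/1690) = (-1247 - 73)*(-3/1690) = -1320*(-3/1690) = 396/169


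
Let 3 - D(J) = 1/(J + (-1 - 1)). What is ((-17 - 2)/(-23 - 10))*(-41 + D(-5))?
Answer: -5035/231 ≈ -21.797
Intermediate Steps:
D(J) = 3 - 1/(-2 + J) (D(J) = 3 - 1/(J + (-1 - 1)) = 3 - 1/(J - 2) = 3 - 1/(-2 + J))
((-17 - 2)/(-23 - 10))*(-41 + D(-5)) = ((-17 - 2)/(-23 - 10))*(-41 + (-7 + 3*(-5))/(-2 - 5)) = (-19/(-33))*(-41 + (-7 - 15)/(-7)) = (-19*(-1/33))*(-41 - ⅐*(-22)) = 19*(-41 + 22/7)/33 = (19/33)*(-265/7) = -5035/231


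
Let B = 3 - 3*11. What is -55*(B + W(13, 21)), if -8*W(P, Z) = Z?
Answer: 14355/8 ≈ 1794.4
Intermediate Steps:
W(P, Z) = -Z/8
B = -30 (B = 3 - 33 = -30)
-55*(B + W(13, 21)) = -55*(-30 - ⅛*21) = -55*(-30 - 21/8) = -55*(-261/8) = 14355/8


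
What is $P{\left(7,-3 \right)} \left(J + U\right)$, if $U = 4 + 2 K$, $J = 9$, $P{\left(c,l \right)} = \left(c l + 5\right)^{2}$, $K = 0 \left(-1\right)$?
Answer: $3328$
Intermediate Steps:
$K = 0$
$P{\left(c,l \right)} = \left(5 + c l\right)^{2}$
$U = 4$ ($U = 4 + 2 \cdot 0 = 4 + 0 = 4$)
$P{\left(7,-3 \right)} \left(J + U\right) = \left(5 + 7 \left(-3\right)\right)^{2} \left(9 + 4\right) = \left(5 - 21\right)^{2} \cdot 13 = \left(-16\right)^{2} \cdot 13 = 256 \cdot 13 = 3328$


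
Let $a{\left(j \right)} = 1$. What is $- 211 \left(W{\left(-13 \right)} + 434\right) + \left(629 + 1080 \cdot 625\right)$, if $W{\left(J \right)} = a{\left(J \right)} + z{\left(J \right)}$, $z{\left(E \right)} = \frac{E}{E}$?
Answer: $583633$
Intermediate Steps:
$z{\left(E \right)} = 1$
$W{\left(J \right)} = 2$ ($W{\left(J \right)} = 1 + 1 = 2$)
$- 211 \left(W{\left(-13 \right)} + 434\right) + \left(629 + 1080 \cdot 625\right) = - 211 \left(2 + 434\right) + \left(629 + 1080 \cdot 625\right) = \left(-211\right) 436 + \left(629 + 675000\right) = -91996 + 675629 = 583633$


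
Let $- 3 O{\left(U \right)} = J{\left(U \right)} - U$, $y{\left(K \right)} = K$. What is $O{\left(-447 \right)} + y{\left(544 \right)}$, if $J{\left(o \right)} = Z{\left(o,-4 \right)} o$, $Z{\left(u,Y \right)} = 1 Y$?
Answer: $-201$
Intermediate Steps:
$Z{\left(u,Y \right)} = Y$
$J{\left(o \right)} = - 4 o$
$O{\left(U \right)} = \frac{5 U}{3}$ ($O{\left(U \right)} = - \frac{- 4 U - U}{3} = - \frac{\left(-5\right) U}{3} = \frac{5 U}{3}$)
$O{\left(-447 \right)} + y{\left(544 \right)} = \frac{5}{3} \left(-447\right) + 544 = -745 + 544 = -201$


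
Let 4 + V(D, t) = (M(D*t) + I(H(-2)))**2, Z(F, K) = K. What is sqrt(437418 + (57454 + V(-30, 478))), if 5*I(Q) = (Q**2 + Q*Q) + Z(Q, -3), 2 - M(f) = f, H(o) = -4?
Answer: sqrt(5158855821)/5 ≈ 14365.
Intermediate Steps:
M(f) = 2 - f
I(Q) = -3/5 + 2*Q**2/5 (I(Q) = ((Q**2 + Q*Q) - 3)/5 = ((Q**2 + Q**2) - 3)/5 = (2*Q**2 - 3)/5 = (-3 + 2*Q**2)/5 = -3/5 + 2*Q**2/5)
V(D, t) = -4 + (39/5 - D*t)**2 (V(D, t) = -4 + ((2 - D*t) + (-3/5 + (2/5)*(-4)**2))**2 = -4 + ((2 - D*t) + (-3/5 + (2/5)*16))**2 = -4 + ((2 - D*t) + (-3/5 + 32/5))**2 = -4 + ((2 - D*t) + 29/5)**2 = -4 + (39/5 - D*t)**2)
sqrt(437418 + (57454 + V(-30, 478))) = sqrt(437418 + (57454 + (-4 + (39 - 5*(-30)*478)**2/25))) = sqrt(437418 + (57454 + (-4 + (39 + 71700)**2/25))) = sqrt(437418 + (57454 + (-4 + (1/25)*71739**2))) = sqrt(437418 + (57454 + (-4 + (1/25)*5146484121))) = sqrt(437418 + (57454 + (-4 + 5146484121/25))) = sqrt(437418 + (57454 + 5146484021/25)) = sqrt(437418 + 5147920371/25) = sqrt(5158855821/25) = sqrt(5158855821)/5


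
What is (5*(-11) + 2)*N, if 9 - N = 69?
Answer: 3180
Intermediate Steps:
N = -60 (N = 9 - 1*69 = 9 - 69 = -60)
(5*(-11) + 2)*N = (5*(-11) + 2)*(-60) = (-55 + 2)*(-60) = -53*(-60) = 3180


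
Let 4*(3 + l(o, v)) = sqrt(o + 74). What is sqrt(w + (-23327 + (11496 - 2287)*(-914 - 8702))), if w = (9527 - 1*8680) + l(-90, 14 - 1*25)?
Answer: sqrt(-88576227 + I) ≈ 0.e-4 + 9411.5*I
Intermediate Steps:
l(o, v) = -3 + sqrt(74 + o)/4 (l(o, v) = -3 + sqrt(o + 74)/4 = -3 + sqrt(74 + o)/4)
w = 844 + I (w = (9527 - 1*8680) + (-3 + sqrt(74 - 90)/4) = (9527 - 8680) + (-3 + sqrt(-16)/4) = 847 + (-3 + (4*I)/4) = 847 + (-3 + I) = 844 + I ≈ 844.0 + 1.0*I)
sqrt(w + (-23327 + (11496 - 2287)*(-914 - 8702))) = sqrt((844 + I) + (-23327 + (11496 - 2287)*(-914 - 8702))) = sqrt((844 + I) + (-23327 + 9209*(-9616))) = sqrt((844 + I) + (-23327 - 88553744)) = sqrt((844 + I) - 88577071) = sqrt(-88576227 + I)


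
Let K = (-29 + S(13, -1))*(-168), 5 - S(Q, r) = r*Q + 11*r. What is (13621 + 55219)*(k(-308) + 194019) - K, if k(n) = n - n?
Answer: 13356267960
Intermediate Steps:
k(n) = 0
S(Q, r) = 5 - 11*r - Q*r (S(Q, r) = 5 - (r*Q + 11*r) = 5 - (Q*r + 11*r) = 5 - (11*r + Q*r) = 5 + (-11*r - Q*r) = 5 - 11*r - Q*r)
K = 0 (K = (-29 + (5 - 11*(-1) - 1*13*(-1)))*(-168) = (-29 + (5 + 11 + 13))*(-168) = (-29 + 29)*(-168) = 0*(-168) = 0)
(13621 + 55219)*(k(-308) + 194019) - K = (13621 + 55219)*(0 + 194019) - 1*0 = 68840*194019 + 0 = 13356267960 + 0 = 13356267960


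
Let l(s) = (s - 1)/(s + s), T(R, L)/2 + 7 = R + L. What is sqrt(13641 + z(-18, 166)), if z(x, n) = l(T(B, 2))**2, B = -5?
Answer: sqrt(21826041)/40 ≈ 116.80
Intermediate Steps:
T(R, L) = -14 + 2*L + 2*R (T(R, L) = -14 + 2*(R + L) = -14 + 2*(L + R) = -14 + (2*L + 2*R) = -14 + 2*L + 2*R)
l(s) = (-1 + s)/(2*s) (l(s) = (-1 + s)/((2*s)) = (-1 + s)*(1/(2*s)) = (-1 + s)/(2*s))
z(x, n) = 441/1600 (z(x, n) = ((-1 + (-14 + 2*2 + 2*(-5)))/(2*(-14 + 2*2 + 2*(-5))))**2 = ((-1 + (-14 + 4 - 10))/(2*(-14 + 4 - 10)))**2 = ((1/2)*(-1 - 20)/(-20))**2 = ((1/2)*(-1/20)*(-21))**2 = (21/40)**2 = 441/1600)
sqrt(13641 + z(-18, 166)) = sqrt(13641 + 441/1600) = sqrt(21826041/1600) = sqrt(21826041)/40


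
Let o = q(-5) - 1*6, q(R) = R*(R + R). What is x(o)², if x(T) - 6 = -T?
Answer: 1444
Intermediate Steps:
q(R) = 2*R² (q(R) = R*(2*R) = 2*R²)
o = 44 (o = 2*(-5)² - 1*6 = 2*25 - 6 = 50 - 6 = 44)
x(T) = 6 - T
x(o)² = (6 - 1*44)² = (6 - 44)² = (-38)² = 1444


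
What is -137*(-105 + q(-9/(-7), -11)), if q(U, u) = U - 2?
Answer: 101380/7 ≈ 14483.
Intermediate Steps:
q(U, u) = -2 + U
-137*(-105 + q(-9/(-7), -11)) = -137*(-105 + (-2 - 9/(-7))) = -137*(-105 + (-2 - 9*(-⅐))) = -137*(-105 + (-2 + 9/7)) = -137*(-105 - 5/7) = -137*(-740/7) = 101380/7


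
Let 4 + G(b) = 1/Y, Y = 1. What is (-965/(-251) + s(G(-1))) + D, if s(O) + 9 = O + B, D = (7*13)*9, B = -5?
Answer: 202267/251 ≈ 805.84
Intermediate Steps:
G(b) = -3 (G(b) = -4 + 1/1 = -4 + 1 = -3)
D = 819 (D = 91*9 = 819)
s(O) = -14 + O (s(O) = -9 + (O - 5) = -9 + (-5 + O) = -14 + O)
(-965/(-251) + s(G(-1))) + D = (-965/(-251) + (-14 - 3)) + 819 = (-965*(-1/251) - 17) + 819 = (965/251 - 17) + 819 = -3302/251 + 819 = 202267/251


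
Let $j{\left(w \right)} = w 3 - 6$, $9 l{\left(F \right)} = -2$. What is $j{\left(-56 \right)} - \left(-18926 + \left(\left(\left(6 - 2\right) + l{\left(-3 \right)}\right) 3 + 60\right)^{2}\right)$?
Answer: $\frac{122972}{9} \approx 13664.0$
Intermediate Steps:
$l{\left(F \right)} = - \frac{2}{9}$ ($l{\left(F \right)} = \frac{1}{9} \left(-2\right) = - \frac{2}{9}$)
$j{\left(w \right)} = -6 + 3 w$ ($j{\left(w \right)} = 3 w - 6 = -6 + 3 w$)
$j{\left(-56 \right)} - \left(-18926 + \left(\left(\left(6 - 2\right) + l{\left(-3 \right)}\right) 3 + 60\right)^{2}\right) = \left(-6 + 3 \left(-56\right)\right) + \left(18926 - \left(\left(\left(6 - 2\right) - \frac{2}{9}\right) 3 + 60\right)^{2}\right) = \left(-6 - 168\right) + \left(18926 - \left(\left(4 - \frac{2}{9}\right) 3 + 60\right)^{2}\right) = -174 + \left(18926 - \left(\frac{34}{9} \cdot 3 + 60\right)^{2}\right) = -174 + \left(18926 - \left(\frac{34}{3} + 60\right)^{2}\right) = -174 + \left(18926 - \left(\frac{214}{3}\right)^{2}\right) = -174 + \left(18926 - \frac{45796}{9}\right) = -174 + \frac{124538}{9} = \frac{122972}{9}$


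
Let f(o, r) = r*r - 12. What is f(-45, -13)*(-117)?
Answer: -18369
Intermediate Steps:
f(o, r) = -12 + r**2 (f(o, r) = r**2 - 12 = -12 + r**2)
f(-45, -13)*(-117) = (-12 + (-13)**2)*(-117) = (-12 + 169)*(-117) = 157*(-117) = -18369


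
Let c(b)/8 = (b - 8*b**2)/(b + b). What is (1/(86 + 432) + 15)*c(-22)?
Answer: 2750934/259 ≈ 10621.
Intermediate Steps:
c(b) = 4*(b - 8*b**2)/b (c(b) = 8*((b - 8*b**2)/(b + b)) = 8*((b - 8*b**2)/((2*b))) = 8*((b - 8*b**2)*(1/(2*b))) = 8*((b - 8*b**2)/(2*b)) = 4*(b - 8*b**2)/b)
(1/(86 + 432) + 15)*c(-22) = (1/(86 + 432) + 15)*(4 - 32*(-22)) = (1/518 + 15)*(4 + 704) = (1/518 + 15)*708 = (7771/518)*708 = 2750934/259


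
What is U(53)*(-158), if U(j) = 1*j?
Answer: -8374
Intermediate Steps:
U(j) = j
U(53)*(-158) = 53*(-158) = -8374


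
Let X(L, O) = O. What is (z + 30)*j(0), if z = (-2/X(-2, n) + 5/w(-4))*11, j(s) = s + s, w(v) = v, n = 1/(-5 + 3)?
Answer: 0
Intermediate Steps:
n = -½ (n = 1/(-2) = -½ ≈ -0.50000)
j(s) = 2*s
z = 121/4 (z = (-2/(-½) + 5/(-4))*11 = (-2*(-2) + 5*(-¼))*11 = (4 - 5/4)*11 = (11/4)*11 = 121/4 ≈ 30.250)
(z + 30)*j(0) = (121/4 + 30)*(2*0) = (241/4)*0 = 0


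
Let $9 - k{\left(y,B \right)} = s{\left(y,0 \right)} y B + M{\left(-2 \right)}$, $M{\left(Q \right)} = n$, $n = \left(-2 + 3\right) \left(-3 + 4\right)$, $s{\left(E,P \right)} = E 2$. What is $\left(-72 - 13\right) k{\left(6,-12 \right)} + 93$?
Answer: $-74027$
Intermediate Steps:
$s{\left(E,P \right)} = 2 E$
$n = 1$ ($n = 1 \cdot 1 = 1$)
$M{\left(Q \right)} = 1$
$k{\left(y,B \right)} = 8 - 2 B y^{2}$ ($k{\left(y,B \right)} = 9 - \left(2 y y B + 1\right) = 9 - \left(2 y^{2} B + 1\right) = 9 - \left(2 B y^{2} + 1\right) = 9 - \left(1 + 2 B y^{2}\right) = 8 - 2 B y^{2}$)
$\left(-72 - 13\right) k{\left(6,-12 \right)} + 93 = \left(-72 - 13\right) \left(8 - - 24 \cdot 6^{2}\right) + 93 = \left(-72 - 13\right) \left(8 - \left(-24\right) 36\right) + 93 = - 85 \left(8 + 864\right) + 93 = \left(-85\right) 872 + 93 = -74120 + 93 = -74027$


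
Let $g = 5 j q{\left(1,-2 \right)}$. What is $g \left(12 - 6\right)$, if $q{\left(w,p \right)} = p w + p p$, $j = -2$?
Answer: $-120$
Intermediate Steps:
$q{\left(w,p \right)} = p^{2} + p w$ ($q{\left(w,p \right)} = p w + p^{2} = p^{2} + p w$)
$g = -20$ ($g = 5 \left(-2\right) \left(- 2 \left(-2 + 1\right)\right) = - 10 \left(\left(-2\right) \left(-1\right)\right) = \left(-10\right) 2 = -20$)
$g \left(12 - 6\right) = - 20 \left(12 - 6\right) = \left(-20\right) 6 = -120$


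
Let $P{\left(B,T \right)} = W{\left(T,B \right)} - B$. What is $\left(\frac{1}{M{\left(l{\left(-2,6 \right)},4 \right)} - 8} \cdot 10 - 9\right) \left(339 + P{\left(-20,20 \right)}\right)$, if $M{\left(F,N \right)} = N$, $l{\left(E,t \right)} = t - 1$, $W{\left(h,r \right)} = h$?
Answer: $- \frac{8717}{2} \approx -4358.5$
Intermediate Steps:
$l{\left(E,t \right)} = -1 + t$
$P{\left(B,T \right)} = T - B$
$\left(\frac{1}{M{\left(l{\left(-2,6 \right)},4 \right)} - 8} \cdot 10 - 9\right) \left(339 + P{\left(-20,20 \right)}\right) = \left(\frac{1}{4 - 8} \cdot 10 - 9\right) \left(339 + \left(20 - -20\right)\right) = \left(\frac{1}{-4} \cdot 10 - 9\right) \left(339 + \left(20 + 20\right)\right) = \left(\left(- \frac{1}{4}\right) 10 - 9\right) \left(339 + 40\right) = \left(- \frac{5}{2} - 9\right) 379 = \left(- \frac{23}{2}\right) 379 = - \frac{8717}{2}$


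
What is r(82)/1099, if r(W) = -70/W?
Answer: -5/6437 ≈ -0.00077676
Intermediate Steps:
r(82)/1099 = -70/82/1099 = -70*1/82*(1/1099) = -35/41*1/1099 = -5/6437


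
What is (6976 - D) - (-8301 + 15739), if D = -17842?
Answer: 17380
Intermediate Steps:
(6976 - D) - (-8301 + 15739) = (6976 - 1*(-17842)) - (-8301 + 15739) = (6976 + 17842) - 1*7438 = 24818 - 7438 = 17380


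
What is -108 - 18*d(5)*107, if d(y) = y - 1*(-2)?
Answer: -13590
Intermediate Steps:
d(y) = 2 + y (d(y) = y + 2 = 2 + y)
-108 - 18*d(5)*107 = -108 - 18*(2 + 5)*107 = -108 - 18*7*107 = -108 - 126*107 = -108 - 13482 = -13590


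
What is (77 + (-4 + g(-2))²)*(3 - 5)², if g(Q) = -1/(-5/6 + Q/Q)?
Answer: 708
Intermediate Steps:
g(Q) = -6 (g(Q) = -1/(-5*⅙ + 1) = -1/(-⅚ + 1) = -1/⅙ = -1*6 = -6)
(77 + (-4 + g(-2))²)*(3 - 5)² = (77 + (-4 - 6)²)*(3 - 5)² = (77 + (-10)²)*(-2)² = (77 + 100)*4 = 177*4 = 708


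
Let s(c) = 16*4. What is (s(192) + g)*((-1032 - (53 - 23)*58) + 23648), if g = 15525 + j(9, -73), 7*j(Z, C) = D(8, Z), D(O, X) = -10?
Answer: 2277842988/7 ≈ 3.2541e+8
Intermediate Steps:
s(c) = 64
j(Z, C) = -10/7 (j(Z, C) = (1/7)*(-10) = -10/7)
g = 108665/7 (g = 15525 - 10/7 = 108665/7 ≈ 15524.)
(s(192) + g)*((-1032 - (53 - 23)*58) + 23648) = (64 + 108665/7)*((-1032 - (53 - 23)*58) + 23648) = 109113*((-1032 - 30*58) + 23648)/7 = 109113*((-1032 - 1*1740) + 23648)/7 = 109113*((-1032 - 1740) + 23648)/7 = 109113*(-2772 + 23648)/7 = (109113/7)*20876 = 2277842988/7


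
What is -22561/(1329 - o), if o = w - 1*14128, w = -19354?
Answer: -3223/4973 ≈ -0.64810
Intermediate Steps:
o = -33482 (o = -19354 - 1*14128 = -19354 - 14128 = -33482)
-22561/(1329 - o) = -22561/(1329 - 1*(-33482)) = -22561/(1329 + 33482) = -22561/34811 = -22561*1/34811 = -3223/4973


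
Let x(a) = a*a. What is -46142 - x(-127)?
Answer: -62271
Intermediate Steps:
x(a) = a**2
-46142 - x(-127) = -46142 - 1*(-127)**2 = -46142 - 1*16129 = -46142 - 16129 = -62271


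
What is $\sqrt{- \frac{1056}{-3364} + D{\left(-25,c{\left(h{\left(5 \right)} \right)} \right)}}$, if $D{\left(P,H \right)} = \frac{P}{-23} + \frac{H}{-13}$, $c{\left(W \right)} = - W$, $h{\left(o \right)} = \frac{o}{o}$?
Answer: $\frac{2 \sqrt{27777399}}{8671} \approx 1.2156$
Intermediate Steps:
$h{\left(o \right)} = 1$
$D{\left(P,H \right)} = - \frac{H}{13} - \frac{P}{23}$ ($D{\left(P,H \right)} = P \left(- \frac{1}{23}\right) + H \left(- \frac{1}{13}\right) = - \frac{P}{23} - \frac{H}{13} = - \frac{H}{13} - \frac{P}{23}$)
$\sqrt{- \frac{1056}{-3364} + D{\left(-25,c{\left(h{\left(5 \right)} \right)} \right)}} = \sqrt{- \frac{1056}{-3364} - \left(- \frac{25}{23} + \frac{\left(-1\right) 1}{13}\right)} = \sqrt{\left(-1056\right) \left(- \frac{1}{3364}\right) + \left(\left(- \frac{1}{13}\right) \left(-1\right) + \frac{25}{23}\right)} = \sqrt{\frac{264}{841} + \left(\frac{1}{13} + \frac{25}{23}\right)} = \sqrt{\frac{264}{841} + \frac{348}{299}} = \sqrt{\frac{371604}{251459}} = \frac{2 \sqrt{27777399}}{8671}$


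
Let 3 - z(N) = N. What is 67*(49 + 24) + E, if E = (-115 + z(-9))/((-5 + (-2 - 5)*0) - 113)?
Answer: 577241/118 ≈ 4891.9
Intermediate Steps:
z(N) = 3 - N
E = 103/118 (E = (-115 + (3 - 1*(-9)))/((-5 + (-2 - 5)*0) - 113) = (-115 + (3 + 9))/((-5 - 7*0) - 113) = (-115 + 12)/((-5 + 0) - 113) = -103/(-5 - 113) = -103/(-118) = -103*(-1/118) = 103/118 ≈ 0.87288)
67*(49 + 24) + E = 67*(49 + 24) + 103/118 = 67*73 + 103/118 = 4891 + 103/118 = 577241/118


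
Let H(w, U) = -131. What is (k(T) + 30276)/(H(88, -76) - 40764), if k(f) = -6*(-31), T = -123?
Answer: -30462/40895 ≈ -0.74488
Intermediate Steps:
k(f) = 186
(k(T) + 30276)/(H(88, -76) - 40764) = (186 + 30276)/(-131 - 40764) = 30462/(-40895) = 30462*(-1/40895) = -30462/40895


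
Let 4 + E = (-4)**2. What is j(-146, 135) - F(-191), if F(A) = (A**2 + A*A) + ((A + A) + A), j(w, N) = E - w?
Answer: -72231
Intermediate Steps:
E = 12 (E = -4 + (-4)**2 = -4 + 16 = 12)
j(w, N) = 12 - w
F(A) = 2*A**2 + 3*A (F(A) = (A**2 + A**2) + (2*A + A) = 2*A**2 + 3*A)
j(-146, 135) - F(-191) = (12 - 1*(-146)) - (-191)*(3 + 2*(-191)) = (12 + 146) - (-191)*(3 - 382) = 158 - (-191)*(-379) = 158 - 1*72389 = 158 - 72389 = -72231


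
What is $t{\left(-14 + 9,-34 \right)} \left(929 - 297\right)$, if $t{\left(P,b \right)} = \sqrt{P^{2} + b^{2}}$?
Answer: $632 \sqrt{1181} \approx 21719.0$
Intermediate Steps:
$t{\left(-14 + 9,-34 \right)} \left(929 - 297\right) = \sqrt{\left(-14 + 9\right)^{2} + \left(-34\right)^{2}} \left(929 - 297\right) = \sqrt{\left(-5\right)^{2} + 1156} \cdot 632 = \sqrt{25 + 1156} \cdot 632 = \sqrt{1181} \cdot 632 = 632 \sqrt{1181}$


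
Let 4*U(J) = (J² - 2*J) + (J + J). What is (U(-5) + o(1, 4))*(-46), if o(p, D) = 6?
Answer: -1127/2 ≈ -563.50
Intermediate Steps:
U(J) = J²/4 (U(J) = ((J² - 2*J) + (J + J))/4 = ((J² - 2*J) + 2*J)/4 = J²/4)
(U(-5) + o(1, 4))*(-46) = ((¼)*(-5)² + 6)*(-46) = ((¼)*25 + 6)*(-46) = (25/4 + 6)*(-46) = (49/4)*(-46) = -1127/2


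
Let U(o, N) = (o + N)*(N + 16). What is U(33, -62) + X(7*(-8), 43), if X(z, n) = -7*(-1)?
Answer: 1341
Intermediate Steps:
X(z, n) = 7
U(o, N) = (16 + N)*(N + o) (U(o, N) = (N + o)*(16 + N) = (16 + N)*(N + o))
U(33, -62) + X(7*(-8), 43) = ((-62)² + 16*(-62) + 16*33 - 62*33) + 7 = (3844 - 992 + 528 - 2046) + 7 = 1334 + 7 = 1341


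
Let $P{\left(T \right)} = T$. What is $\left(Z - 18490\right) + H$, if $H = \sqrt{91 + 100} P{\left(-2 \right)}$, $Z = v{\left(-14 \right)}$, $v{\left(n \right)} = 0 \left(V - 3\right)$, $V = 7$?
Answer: $-18490 - 2 \sqrt{191} \approx -18518.0$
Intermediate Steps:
$v{\left(n \right)} = 0$ ($v{\left(n \right)} = 0 \left(7 - 3\right) = 0 \cdot 4 = 0$)
$Z = 0$
$H = - 2 \sqrt{191}$ ($H = \sqrt{91 + 100} \left(-2\right) = \sqrt{191} \left(-2\right) = - 2 \sqrt{191} \approx -27.641$)
$\left(Z - 18490\right) + H = \left(0 - 18490\right) - 2 \sqrt{191} = -18490 - 2 \sqrt{191}$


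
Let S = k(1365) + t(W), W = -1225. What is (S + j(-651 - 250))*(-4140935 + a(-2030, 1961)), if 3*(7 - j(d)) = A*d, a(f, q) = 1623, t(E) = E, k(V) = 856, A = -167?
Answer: 627325151536/3 ≈ 2.0911e+11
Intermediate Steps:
j(d) = 7 + 167*d/3 (j(d) = 7 - (-167)*d/3 = 7 + 167*d/3)
S = -369 (S = 856 - 1225 = -369)
(S + j(-651 - 250))*(-4140935 + a(-2030, 1961)) = (-369 + (7 + 167*(-651 - 250)/3))*(-4140935 + 1623) = (-369 + (7 + (167/3)*(-901)))*(-4139312) = (-369 + (7 - 150467/3))*(-4139312) = (-369 - 150446/3)*(-4139312) = -151553/3*(-4139312) = 627325151536/3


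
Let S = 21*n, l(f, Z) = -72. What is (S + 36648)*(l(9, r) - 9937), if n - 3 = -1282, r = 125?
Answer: -97978101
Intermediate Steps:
n = -1279 (n = 3 - 1282 = -1279)
S = -26859 (S = 21*(-1279) = -26859)
(S + 36648)*(l(9, r) - 9937) = (-26859 + 36648)*(-72 - 9937) = 9789*(-10009) = -97978101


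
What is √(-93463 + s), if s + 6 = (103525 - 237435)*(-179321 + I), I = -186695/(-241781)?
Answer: √1403734392293553659551/241781 ≈ 1.5496e+5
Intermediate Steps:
I = 186695/241781 (I = -186695*(-1/241781) = 186695/241781 ≈ 0.77217)
s = 5805831955192774/241781 (s = -6 + (103525 - 237435)*(-179321 + 186695/241781) = -6 - 133910*(-43356224006/241781) = -6 + 5805831956643460/241781 = 5805831955192774/241781 ≈ 2.4013e+10)
√(-93463 + s) = √(-93463 + 5805831955192774/241781) = √(5805809357615171/241781) = √1403734392293553659551/241781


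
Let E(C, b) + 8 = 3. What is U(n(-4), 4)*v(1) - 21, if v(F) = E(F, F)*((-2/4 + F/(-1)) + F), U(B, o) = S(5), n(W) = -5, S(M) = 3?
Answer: -27/2 ≈ -13.500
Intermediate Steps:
E(C, b) = -5 (E(C, b) = -8 + 3 = -5)
U(B, o) = 3
v(F) = 5/2 (v(F) = -5*((-2/4 + F/(-1)) + F) = -5*((-2*1/4 + F*(-1)) + F) = -5*((-1/2 - F) + F) = -5*(-1/2) = 5/2)
U(n(-4), 4)*v(1) - 21 = 3*(5/2) - 21 = 15/2 - 21 = -27/2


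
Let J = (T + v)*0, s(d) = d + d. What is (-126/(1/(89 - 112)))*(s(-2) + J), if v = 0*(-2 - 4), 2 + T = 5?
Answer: -11592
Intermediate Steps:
T = 3 (T = -2 + 5 = 3)
v = 0 (v = 0*(-6) = 0)
s(d) = 2*d
J = 0 (J = (3 + 0)*0 = 3*0 = 0)
(-126/(1/(89 - 112)))*(s(-2) + J) = (-126/(1/(89 - 112)))*(2*(-2) + 0) = (-126/(1/(-23)))*(-4 + 0) = -126/(-1/23)*(-4) = -126*(-23)*(-4) = 2898*(-4) = -11592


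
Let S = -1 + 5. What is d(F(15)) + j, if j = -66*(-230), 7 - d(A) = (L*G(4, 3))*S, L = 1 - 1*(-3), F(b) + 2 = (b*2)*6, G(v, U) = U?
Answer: 15139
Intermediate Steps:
F(b) = -2 + 12*b (F(b) = -2 + (b*2)*6 = -2 + (2*b)*6 = -2 + 12*b)
L = 4 (L = 1 + 3 = 4)
S = 4
d(A) = -41 (d(A) = 7 - 4*3*4 = 7 - 12*4 = 7 - 1*48 = 7 - 48 = -41)
j = 15180
d(F(15)) + j = -41 + 15180 = 15139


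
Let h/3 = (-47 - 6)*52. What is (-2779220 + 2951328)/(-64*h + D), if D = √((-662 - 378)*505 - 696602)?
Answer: 45535646208/140001530453 - 86054*I*√1221802/140001530453 ≈ 0.32525 - 0.00067942*I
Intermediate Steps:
h = -8268 (h = 3*((-47 - 6)*52) = 3*(-53*52) = 3*(-2756) = -8268)
D = I*√1221802 (D = √(-1040*505 - 696602) = √(-525200 - 696602) = √(-1221802) = I*√1221802 ≈ 1105.4*I)
(-2779220 + 2951328)/(-64*h + D) = (-2779220 + 2951328)/(-64*(-8268) + I*√1221802) = 172108/(529152 + I*√1221802)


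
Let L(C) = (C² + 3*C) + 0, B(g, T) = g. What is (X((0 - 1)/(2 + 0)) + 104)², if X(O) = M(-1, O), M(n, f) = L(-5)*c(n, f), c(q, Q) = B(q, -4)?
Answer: 8836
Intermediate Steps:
c(q, Q) = q
L(C) = C² + 3*C
M(n, f) = 10*n (M(n, f) = (-5*(3 - 5))*n = (-5*(-2))*n = 10*n)
X(O) = -10 (X(O) = 10*(-1) = -10)
(X((0 - 1)/(2 + 0)) + 104)² = (-10 + 104)² = 94² = 8836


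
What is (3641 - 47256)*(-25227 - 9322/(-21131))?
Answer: 2113592475475/1921 ≈ 1.1003e+9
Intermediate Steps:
(3641 - 47256)*(-25227 - 9322/(-21131)) = -43615*(-25227 - 9322*(-1/21131)) = -43615*(-25227 + 9322/21131) = -43615*(-533062415/21131) = 2113592475475/1921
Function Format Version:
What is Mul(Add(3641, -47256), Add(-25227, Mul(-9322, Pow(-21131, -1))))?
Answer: Rational(2113592475475, 1921) ≈ 1.1003e+9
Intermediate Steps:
Mul(Add(3641, -47256), Add(-25227, Mul(-9322, Pow(-21131, -1)))) = Mul(-43615, Add(-25227, Mul(-9322, Rational(-1, 21131)))) = Mul(-43615, Add(-25227, Rational(9322, 21131))) = Mul(-43615, Rational(-533062415, 21131)) = Rational(2113592475475, 1921)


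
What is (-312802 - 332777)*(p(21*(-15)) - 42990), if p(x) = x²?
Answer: -36304135065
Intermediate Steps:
(-312802 - 332777)*(p(21*(-15)) - 42990) = (-312802 - 332777)*((21*(-15))² - 42990) = -645579*((-315)² - 42990) = -645579*(99225 - 42990) = -645579*56235 = -36304135065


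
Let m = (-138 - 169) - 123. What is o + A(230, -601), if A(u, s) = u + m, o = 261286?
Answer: 261086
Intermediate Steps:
m = -430 (m = -307 - 123 = -430)
A(u, s) = -430 + u (A(u, s) = u - 430 = -430 + u)
o + A(230, -601) = 261286 + (-430 + 230) = 261286 - 200 = 261086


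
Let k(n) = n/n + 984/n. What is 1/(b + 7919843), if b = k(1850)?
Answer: 925/7325856192 ≈ 1.2627e-7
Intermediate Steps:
k(n) = 1 + 984/n
b = 1417/925 (b = (984 + 1850)/1850 = (1/1850)*2834 = 1417/925 ≈ 1.5319)
1/(b + 7919843) = 1/(1417/925 + 7919843) = 1/(7325856192/925) = 925/7325856192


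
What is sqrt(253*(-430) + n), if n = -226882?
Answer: 2*I*sqrt(83918) ≈ 579.37*I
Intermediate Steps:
sqrt(253*(-430) + n) = sqrt(253*(-430) - 226882) = sqrt(-108790 - 226882) = sqrt(-335672) = 2*I*sqrt(83918)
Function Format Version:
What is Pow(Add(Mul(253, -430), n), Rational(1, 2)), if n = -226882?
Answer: Mul(2, I, Pow(83918, Rational(1, 2))) ≈ Mul(579.37, I)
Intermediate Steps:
Pow(Add(Mul(253, -430), n), Rational(1, 2)) = Pow(Add(Mul(253, -430), -226882), Rational(1, 2)) = Pow(Add(-108790, -226882), Rational(1, 2)) = Pow(-335672, Rational(1, 2)) = Mul(2, I, Pow(83918, Rational(1, 2)))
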